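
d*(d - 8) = d^2 - 8*d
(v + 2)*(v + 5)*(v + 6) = v^3 + 13*v^2 + 52*v + 60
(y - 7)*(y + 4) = y^2 - 3*y - 28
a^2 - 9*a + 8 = (a - 8)*(a - 1)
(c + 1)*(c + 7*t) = c^2 + 7*c*t + c + 7*t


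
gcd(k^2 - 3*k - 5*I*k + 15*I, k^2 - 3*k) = k - 3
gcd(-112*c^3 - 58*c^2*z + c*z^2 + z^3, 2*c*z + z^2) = 2*c + z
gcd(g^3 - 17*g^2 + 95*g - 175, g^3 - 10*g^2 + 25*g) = g^2 - 10*g + 25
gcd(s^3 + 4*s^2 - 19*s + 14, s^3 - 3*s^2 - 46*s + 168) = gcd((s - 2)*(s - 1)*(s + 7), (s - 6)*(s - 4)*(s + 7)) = s + 7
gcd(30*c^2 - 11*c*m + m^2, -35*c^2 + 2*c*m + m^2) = 5*c - m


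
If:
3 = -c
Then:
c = -3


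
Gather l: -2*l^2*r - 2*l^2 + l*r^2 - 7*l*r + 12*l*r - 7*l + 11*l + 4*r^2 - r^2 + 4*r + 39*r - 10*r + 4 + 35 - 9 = l^2*(-2*r - 2) + l*(r^2 + 5*r + 4) + 3*r^2 + 33*r + 30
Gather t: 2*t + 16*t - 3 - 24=18*t - 27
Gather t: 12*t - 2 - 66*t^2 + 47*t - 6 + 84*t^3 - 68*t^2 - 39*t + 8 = 84*t^3 - 134*t^2 + 20*t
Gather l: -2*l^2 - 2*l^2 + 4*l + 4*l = -4*l^2 + 8*l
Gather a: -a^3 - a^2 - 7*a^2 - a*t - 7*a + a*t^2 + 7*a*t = -a^3 - 8*a^2 + a*(t^2 + 6*t - 7)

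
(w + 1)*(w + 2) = w^2 + 3*w + 2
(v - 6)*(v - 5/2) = v^2 - 17*v/2 + 15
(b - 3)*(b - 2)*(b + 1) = b^3 - 4*b^2 + b + 6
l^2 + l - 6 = (l - 2)*(l + 3)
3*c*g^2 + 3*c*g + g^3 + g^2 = g*(3*c + g)*(g + 1)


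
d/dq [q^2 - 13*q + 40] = 2*q - 13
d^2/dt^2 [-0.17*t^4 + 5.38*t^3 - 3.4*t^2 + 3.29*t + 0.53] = -2.04*t^2 + 32.28*t - 6.8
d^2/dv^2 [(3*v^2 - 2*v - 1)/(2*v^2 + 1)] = 2*(-8*v^3 - 30*v^2 + 12*v + 5)/(8*v^6 + 12*v^4 + 6*v^2 + 1)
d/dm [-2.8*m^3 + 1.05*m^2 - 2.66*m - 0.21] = -8.4*m^2 + 2.1*m - 2.66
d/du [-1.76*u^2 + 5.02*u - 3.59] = 5.02 - 3.52*u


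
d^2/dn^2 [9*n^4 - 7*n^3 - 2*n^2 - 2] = 108*n^2 - 42*n - 4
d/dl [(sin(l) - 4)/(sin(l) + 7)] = 11*cos(l)/(sin(l) + 7)^2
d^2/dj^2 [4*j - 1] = 0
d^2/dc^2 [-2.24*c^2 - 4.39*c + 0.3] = -4.48000000000000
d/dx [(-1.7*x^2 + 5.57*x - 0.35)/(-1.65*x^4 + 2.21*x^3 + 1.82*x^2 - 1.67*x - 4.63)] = (-5.61*x^5 + 31.3285*x^4 - 26.9294*x^3 - 4.9779*x^2 + 17.016*x - 26.3736)/(2.7225*x^8 - 7.293*x^7 - 1.1219*x^6 + 13.5554*x^5 + 11.21*x^4 - 26.5434*x^3 - 14.0643*x^2 + 15.4642*x + 21.4369)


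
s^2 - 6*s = s*(s - 6)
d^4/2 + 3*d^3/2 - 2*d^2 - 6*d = d*(d/2 + 1)*(d - 2)*(d + 3)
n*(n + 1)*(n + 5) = n^3 + 6*n^2 + 5*n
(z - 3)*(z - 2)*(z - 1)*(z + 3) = z^4 - 3*z^3 - 7*z^2 + 27*z - 18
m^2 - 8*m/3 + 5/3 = (m - 5/3)*(m - 1)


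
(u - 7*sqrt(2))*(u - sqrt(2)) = u^2 - 8*sqrt(2)*u + 14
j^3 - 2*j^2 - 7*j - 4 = (j - 4)*(j + 1)^2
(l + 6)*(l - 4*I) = l^2 + 6*l - 4*I*l - 24*I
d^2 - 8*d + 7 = (d - 7)*(d - 1)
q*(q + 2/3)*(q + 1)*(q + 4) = q^4 + 17*q^3/3 + 22*q^2/3 + 8*q/3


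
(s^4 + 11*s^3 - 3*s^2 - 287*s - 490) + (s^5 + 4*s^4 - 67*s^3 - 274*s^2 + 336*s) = s^5 + 5*s^4 - 56*s^3 - 277*s^2 + 49*s - 490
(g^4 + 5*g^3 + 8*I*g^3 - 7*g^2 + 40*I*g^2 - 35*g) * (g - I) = g^5 + 5*g^4 + 7*I*g^4 + g^3 + 35*I*g^3 + 5*g^2 + 7*I*g^2 + 35*I*g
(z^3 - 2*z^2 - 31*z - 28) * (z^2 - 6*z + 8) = z^5 - 8*z^4 - 11*z^3 + 142*z^2 - 80*z - 224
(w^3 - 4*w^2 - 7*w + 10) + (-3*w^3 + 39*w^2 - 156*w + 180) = -2*w^3 + 35*w^2 - 163*w + 190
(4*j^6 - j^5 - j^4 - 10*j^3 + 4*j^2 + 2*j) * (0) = 0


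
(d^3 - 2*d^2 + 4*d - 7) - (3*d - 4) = d^3 - 2*d^2 + d - 3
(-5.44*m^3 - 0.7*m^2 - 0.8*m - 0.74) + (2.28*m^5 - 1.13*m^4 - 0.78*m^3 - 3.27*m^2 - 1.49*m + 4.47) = 2.28*m^5 - 1.13*m^4 - 6.22*m^3 - 3.97*m^2 - 2.29*m + 3.73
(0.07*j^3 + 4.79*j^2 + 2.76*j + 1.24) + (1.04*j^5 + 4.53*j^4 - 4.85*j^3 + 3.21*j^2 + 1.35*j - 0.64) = 1.04*j^5 + 4.53*j^4 - 4.78*j^3 + 8.0*j^2 + 4.11*j + 0.6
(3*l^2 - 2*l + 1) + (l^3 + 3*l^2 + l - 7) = l^3 + 6*l^2 - l - 6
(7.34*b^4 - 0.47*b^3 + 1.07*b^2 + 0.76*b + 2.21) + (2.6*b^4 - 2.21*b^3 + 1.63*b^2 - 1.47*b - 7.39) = 9.94*b^4 - 2.68*b^3 + 2.7*b^2 - 0.71*b - 5.18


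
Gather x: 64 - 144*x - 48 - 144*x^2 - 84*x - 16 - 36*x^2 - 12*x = -180*x^2 - 240*x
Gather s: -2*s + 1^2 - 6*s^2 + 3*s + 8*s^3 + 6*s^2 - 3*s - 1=8*s^3 - 2*s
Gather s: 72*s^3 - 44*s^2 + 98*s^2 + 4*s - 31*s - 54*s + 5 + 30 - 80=72*s^3 + 54*s^2 - 81*s - 45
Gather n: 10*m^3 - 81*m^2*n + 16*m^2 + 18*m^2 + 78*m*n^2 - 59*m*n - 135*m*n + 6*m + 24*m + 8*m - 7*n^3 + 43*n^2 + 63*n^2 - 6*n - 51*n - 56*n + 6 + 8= 10*m^3 + 34*m^2 + 38*m - 7*n^3 + n^2*(78*m + 106) + n*(-81*m^2 - 194*m - 113) + 14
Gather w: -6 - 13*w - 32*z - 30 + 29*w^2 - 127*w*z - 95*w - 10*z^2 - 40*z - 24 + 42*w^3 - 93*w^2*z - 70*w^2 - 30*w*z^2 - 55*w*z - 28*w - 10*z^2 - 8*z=42*w^3 + w^2*(-93*z - 41) + w*(-30*z^2 - 182*z - 136) - 20*z^2 - 80*z - 60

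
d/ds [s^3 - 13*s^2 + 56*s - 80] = 3*s^2 - 26*s + 56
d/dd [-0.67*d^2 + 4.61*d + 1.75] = 4.61 - 1.34*d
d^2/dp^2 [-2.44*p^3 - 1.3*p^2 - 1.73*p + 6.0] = -14.64*p - 2.6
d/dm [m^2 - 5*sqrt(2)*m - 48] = 2*m - 5*sqrt(2)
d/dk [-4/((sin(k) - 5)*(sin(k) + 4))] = 4*(sin(2*k) - cos(k))/((sin(k) - 5)^2*(sin(k) + 4)^2)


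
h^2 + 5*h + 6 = (h + 2)*(h + 3)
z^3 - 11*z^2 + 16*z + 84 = (z - 7)*(z - 6)*(z + 2)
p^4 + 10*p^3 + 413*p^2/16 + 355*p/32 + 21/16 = (p + 1/4)^2*(p + 7/2)*(p + 6)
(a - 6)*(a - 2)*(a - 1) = a^3 - 9*a^2 + 20*a - 12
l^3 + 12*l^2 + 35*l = l*(l + 5)*(l + 7)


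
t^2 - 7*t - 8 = (t - 8)*(t + 1)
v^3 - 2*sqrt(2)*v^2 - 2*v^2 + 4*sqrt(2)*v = v*(v - 2)*(v - 2*sqrt(2))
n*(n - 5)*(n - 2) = n^3 - 7*n^2 + 10*n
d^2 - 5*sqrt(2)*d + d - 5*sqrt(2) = (d + 1)*(d - 5*sqrt(2))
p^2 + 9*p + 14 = (p + 2)*(p + 7)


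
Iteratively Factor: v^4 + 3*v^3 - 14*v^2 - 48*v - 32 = (v + 1)*(v^3 + 2*v^2 - 16*v - 32) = (v - 4)*(v + 1)*(v^2 + 6*v + 8) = (v - 4)*(v + 1)*(v + 4)*(v + 2)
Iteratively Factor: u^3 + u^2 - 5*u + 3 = (u + 3)*(u^2 - 2*u + 1) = (u - 1)*(u + 3)*(u - 1)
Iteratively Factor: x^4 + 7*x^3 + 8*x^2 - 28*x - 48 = (x - 2)*(x^3 + 9*x^2 + 26*x + 24) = (x - 2)*(x + 4)*(x^2 + 5*x + 6) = (x - 2)*(x + 2)*(x + 4)*(x + 3)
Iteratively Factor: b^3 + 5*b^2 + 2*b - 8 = (b + 2)*(b^2 + 3*b - 4) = (b - 1)*(b + 2)*(b + 4)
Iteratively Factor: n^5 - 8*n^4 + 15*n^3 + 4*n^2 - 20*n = (n + 1)*(n^4 - 9*n^3 + 24*n^2 - 20*n) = n*(n + 1)*(n^3 - 9*n^2 + 24*n - 20) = n*(n - 2)*(n + 1)*(n^2 - 7*n + 10) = n*(n - 5)*(n - 2)*(n + 1)*(n - 2)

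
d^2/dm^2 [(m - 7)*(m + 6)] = 2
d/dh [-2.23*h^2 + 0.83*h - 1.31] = 0.83 - 4.46*h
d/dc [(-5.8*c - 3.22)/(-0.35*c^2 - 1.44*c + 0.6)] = (2.03*c^2 + 8.352*c - (0.7*c + 1.44)*(5.8*c + 3.22) - 3.48)/(0.35*c^2 + 1.44*c - 0.6)^2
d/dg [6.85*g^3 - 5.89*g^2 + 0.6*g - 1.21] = 20.55*g^2 - 11.78*g + 0.6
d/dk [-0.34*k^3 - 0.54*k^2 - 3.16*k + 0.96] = -1.02*k^2 - 1.08*k - 3.16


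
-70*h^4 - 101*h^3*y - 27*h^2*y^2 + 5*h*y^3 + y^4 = (-5*h + y)*(h + y)*(2*h + y)*(7*h + y)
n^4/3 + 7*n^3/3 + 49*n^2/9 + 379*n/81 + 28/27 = (n/3 + 1)*(n + 1/3)*(n + 4/3)*(n + 7/3)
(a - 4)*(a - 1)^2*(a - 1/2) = a^4 - 13*a^3/2 + 12*a^2 - 17*a/2 + 2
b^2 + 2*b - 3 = (b - 1)*(b + 3)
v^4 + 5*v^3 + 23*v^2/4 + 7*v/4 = v*(v + 1/2)*(v + 1)*(v + 7/2)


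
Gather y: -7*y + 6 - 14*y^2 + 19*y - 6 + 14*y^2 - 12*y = 0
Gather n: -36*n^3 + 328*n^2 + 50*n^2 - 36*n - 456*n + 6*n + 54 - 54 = -36*n^3 + 378*n^2 - 486*n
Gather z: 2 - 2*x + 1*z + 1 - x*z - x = -3*x + z*(1 - x) + 3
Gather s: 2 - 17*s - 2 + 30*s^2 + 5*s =30*s^2 - 12*s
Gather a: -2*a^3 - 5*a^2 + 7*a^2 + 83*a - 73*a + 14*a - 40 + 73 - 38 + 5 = -2*a^3 + 2*a^2 + 24*a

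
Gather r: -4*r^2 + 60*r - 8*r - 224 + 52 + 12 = -4*r^2 + 52*r - 160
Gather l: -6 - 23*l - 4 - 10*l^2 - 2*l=-10*l^2 - 25*l - 10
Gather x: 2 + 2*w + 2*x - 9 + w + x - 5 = 3*w + 3*x - 12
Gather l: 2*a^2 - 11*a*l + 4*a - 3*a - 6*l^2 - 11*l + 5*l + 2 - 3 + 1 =2*a^2 + a - 6*l^2 + l*(-11*a - 6)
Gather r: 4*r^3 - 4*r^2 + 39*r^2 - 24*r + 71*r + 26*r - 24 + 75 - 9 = 4*r^3 + 35*r^2 + 73*r + 42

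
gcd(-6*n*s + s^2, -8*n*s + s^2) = s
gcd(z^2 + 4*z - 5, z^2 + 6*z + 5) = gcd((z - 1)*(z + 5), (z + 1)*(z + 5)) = z + 5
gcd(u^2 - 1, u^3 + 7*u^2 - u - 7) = u^2 - 1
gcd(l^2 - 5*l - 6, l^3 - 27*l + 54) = 1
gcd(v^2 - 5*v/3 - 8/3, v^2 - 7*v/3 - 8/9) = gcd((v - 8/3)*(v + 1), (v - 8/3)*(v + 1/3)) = v - 8/3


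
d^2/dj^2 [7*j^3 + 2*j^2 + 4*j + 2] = 42*j + 4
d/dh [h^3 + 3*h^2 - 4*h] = 3*h^2 + 6*h - 4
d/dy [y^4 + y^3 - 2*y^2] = y*(4*y^2 + 3*y - 4)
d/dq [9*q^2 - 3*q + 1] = 18*q - 3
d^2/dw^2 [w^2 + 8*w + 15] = 2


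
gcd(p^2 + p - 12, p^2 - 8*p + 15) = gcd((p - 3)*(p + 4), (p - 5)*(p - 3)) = p - 3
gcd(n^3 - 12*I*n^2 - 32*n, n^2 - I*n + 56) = n - 8*I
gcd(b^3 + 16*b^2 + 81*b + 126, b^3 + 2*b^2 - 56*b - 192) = b + 6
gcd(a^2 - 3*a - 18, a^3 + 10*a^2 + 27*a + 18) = a + 3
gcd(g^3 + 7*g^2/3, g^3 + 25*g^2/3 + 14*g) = g^2 + 7*g/3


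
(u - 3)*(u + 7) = u^2 + 4*u - 21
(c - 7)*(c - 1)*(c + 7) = c^3 - c^2 - 49*c + 49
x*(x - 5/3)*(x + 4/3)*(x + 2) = x^4 + 5*x^3/3 - 26*x^2/9 - 40*x/9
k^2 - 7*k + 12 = (k - 4)*(k - 3)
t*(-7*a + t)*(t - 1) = -7*a*t^2 + 7*a*t + t^3 - t^2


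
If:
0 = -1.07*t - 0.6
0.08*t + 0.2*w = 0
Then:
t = -0.56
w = 0.22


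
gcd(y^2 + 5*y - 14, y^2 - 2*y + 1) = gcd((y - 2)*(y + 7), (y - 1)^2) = 1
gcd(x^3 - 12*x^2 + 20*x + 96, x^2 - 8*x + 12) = x - 6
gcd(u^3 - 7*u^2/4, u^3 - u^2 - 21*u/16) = u^2 - 7*u/4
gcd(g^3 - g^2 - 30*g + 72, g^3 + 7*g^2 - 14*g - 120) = g^2 + 2*g - 24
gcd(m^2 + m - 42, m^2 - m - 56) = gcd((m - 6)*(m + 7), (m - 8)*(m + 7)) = m + 7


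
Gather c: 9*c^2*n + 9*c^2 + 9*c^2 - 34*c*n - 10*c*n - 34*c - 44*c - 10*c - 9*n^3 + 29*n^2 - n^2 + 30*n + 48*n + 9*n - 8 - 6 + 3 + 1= c^2*(9*n + 18) + c*(-44*n - 88) - 9*n^3 + 28*n^2 + 87*n - 10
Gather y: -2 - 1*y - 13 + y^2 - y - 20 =y^2 - 2*y - 35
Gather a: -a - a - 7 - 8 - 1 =-2*a - 16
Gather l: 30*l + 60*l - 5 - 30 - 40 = 90*l - 75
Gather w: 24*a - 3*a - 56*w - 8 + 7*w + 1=21*a - 49*w - 7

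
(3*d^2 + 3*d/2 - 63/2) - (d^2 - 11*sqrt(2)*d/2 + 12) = 2*d^2 + 3*d/2 + 11*sqrt(2)*d/2 - 87/2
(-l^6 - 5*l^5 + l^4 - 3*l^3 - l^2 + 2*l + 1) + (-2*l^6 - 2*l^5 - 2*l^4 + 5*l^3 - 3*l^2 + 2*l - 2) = -3*l^6 - 7*l^5 - l^4 + 2*l^3 - 4*l^2 + 4*l - 1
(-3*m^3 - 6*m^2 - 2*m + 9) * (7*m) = -21*m^4 - 42*m^3 - 14*m^2 + 63*m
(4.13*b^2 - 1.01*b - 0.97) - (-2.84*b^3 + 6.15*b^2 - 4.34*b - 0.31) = 2.84*b^3 - 2.02*b^2 + 3.33*b - 0.66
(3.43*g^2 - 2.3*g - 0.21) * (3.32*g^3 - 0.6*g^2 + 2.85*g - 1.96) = 11.3876*g^5 - 9.694*g^4 + 10.4583*g^3 - 13.1518*g^2 + 3.9095*g + 0.4116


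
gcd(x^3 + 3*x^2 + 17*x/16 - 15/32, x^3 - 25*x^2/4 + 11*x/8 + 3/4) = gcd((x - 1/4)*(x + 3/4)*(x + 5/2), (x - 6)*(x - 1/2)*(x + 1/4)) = 1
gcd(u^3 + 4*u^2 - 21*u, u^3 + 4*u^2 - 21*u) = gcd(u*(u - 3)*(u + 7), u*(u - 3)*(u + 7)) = u^3 + 4*u^2 - 21*u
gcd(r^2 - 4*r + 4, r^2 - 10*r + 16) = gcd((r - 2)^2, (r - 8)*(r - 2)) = r - 2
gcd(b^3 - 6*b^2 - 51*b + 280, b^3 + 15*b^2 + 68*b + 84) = b + 7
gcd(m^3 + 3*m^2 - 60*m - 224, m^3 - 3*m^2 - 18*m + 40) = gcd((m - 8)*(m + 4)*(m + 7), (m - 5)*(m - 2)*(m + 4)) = m + 4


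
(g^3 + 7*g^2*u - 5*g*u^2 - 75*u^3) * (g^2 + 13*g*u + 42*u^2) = g^5 + 20*g^4*u + 128*g^3*u^2 + 154*g^2*u^3 - 1185*g*u^4 - 3150*u^5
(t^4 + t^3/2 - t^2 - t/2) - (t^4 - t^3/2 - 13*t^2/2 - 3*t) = t^3 + 11*t^2/2 + 5*t/2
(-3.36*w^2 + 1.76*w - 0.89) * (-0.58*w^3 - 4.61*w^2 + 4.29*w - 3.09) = 1.9488*w^5 + 14.4688*w^4 - 22.0118*w^3 + 22.0357*w^2 - 9.2565*w + 2.7501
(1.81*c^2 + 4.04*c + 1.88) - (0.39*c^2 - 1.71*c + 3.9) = 1.42*c^2 + 5.75*c - 2.02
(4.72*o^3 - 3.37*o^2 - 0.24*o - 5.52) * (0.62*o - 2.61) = 2.9264*o^4 - 14.4086*o^3 + 8.6469*o^2 - 2.796*o + 14.4072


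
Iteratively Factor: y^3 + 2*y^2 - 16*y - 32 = (y + 2)*(y^2 - 16) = (y + 2)*(y + 4)*(y - 4)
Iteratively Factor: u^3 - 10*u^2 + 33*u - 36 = (u - 4)*(u^2 - 6*u + 9) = (u - 4)*(u - 3)*(u - 3)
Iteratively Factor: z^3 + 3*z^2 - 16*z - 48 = (z + 4)*(z^2 - z - 12) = (z - 4)*(z + 4)*(z + 3)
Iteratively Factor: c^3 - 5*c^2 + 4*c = (c - 4)*(c^2 - c) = c*(c - 4)*(c - 1)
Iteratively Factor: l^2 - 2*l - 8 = (l - 4)*(l + 2)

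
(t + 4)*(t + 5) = t^2 + 9*t + 20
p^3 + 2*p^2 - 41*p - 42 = (p - 6)*(p + 1)*(p + 7)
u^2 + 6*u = u*(u + 6)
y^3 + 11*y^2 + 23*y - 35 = (y - 1)*(y + 5)*(y + 7)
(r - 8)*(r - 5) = r^2 - 13*r + 40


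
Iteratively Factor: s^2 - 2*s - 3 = (s - 3)*(s + 1)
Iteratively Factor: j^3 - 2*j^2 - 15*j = (j)*(j^2 - 2*j - 15) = j*(j + 3)*(j - 5)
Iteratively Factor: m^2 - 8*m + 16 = (m - 4)*(m - 4)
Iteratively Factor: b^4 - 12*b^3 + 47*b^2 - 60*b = (b - 5)*(b^3 - 7*b^2 + 12*b) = b*(b - 5)*(b^2 - 7*b + 12) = b*(b - 5)*(b - 3)*(b - 4)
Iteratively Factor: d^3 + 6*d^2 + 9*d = (d + 3)*(d^2 + 3*d) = d*(d + 3)*(d + 3)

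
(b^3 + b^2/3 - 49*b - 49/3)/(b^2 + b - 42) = (3*b^2 - 20*b - 7)/(3*(b - 6))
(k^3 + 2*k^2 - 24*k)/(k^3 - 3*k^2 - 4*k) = (k + 6)/(k + 1)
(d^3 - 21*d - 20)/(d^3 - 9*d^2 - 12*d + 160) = (d + 1)/(d - 8)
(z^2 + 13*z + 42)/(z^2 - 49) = (z + 6)/(z - 7)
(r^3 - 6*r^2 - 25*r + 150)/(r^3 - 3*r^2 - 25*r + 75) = (r - 6)/(r - 3)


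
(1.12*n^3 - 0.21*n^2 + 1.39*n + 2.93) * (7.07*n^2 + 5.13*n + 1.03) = 7.9184*n^5 + 4.2609*n^4 + 9.9036*n^3 + 27.6295*n^2 + 16.4626*n + 3.0179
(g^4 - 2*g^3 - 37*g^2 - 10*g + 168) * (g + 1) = g^5 - g^4 - 39*g^3 - 47*g^2 + 158*g + 168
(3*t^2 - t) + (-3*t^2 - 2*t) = -3*t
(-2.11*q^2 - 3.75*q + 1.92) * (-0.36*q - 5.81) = 0.7596*q^3 + 13.6091*q^2 + 21.0963*q - 11.1552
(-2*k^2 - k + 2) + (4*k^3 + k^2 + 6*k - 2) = 4*k^3 - k^2 + 5*k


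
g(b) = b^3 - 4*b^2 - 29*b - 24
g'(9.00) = 142.00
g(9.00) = 120.00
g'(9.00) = 142.00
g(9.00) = 120.00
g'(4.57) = -2.91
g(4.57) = -144.63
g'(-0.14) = -27.82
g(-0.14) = -20.02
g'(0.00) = -29.00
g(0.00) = -24.00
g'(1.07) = -34.13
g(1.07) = -58.38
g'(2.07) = -32.71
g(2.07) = -92.30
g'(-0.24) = -26.91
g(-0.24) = -17.28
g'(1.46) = -34.29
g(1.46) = -71.75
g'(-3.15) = 25.97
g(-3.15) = -3.60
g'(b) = 3*b^2 - 8*b - 29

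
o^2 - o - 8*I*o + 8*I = (o - 1)*(o - 8*I)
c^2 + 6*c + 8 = (c + 2)*(c + 4)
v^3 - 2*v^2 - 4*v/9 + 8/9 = (v - 2)*(v - 2/3)*(v + 2/3)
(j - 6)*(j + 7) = j^2 + j - 42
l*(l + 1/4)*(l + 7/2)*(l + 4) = l^4 + 31*l^3/4 + 127*l^2/8 + 7*l/2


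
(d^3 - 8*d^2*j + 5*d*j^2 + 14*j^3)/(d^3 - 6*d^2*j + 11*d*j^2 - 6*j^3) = (d^2 - 6*d*j - 7*j^2)/(d^2 - 4*d*j + 3*j^2)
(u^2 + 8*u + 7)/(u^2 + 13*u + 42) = (u + 1)/(u + 6)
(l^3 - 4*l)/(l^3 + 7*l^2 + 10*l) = (l - 2)/(l + 5)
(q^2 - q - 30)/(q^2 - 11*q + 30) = (q + 5)/(q - 5)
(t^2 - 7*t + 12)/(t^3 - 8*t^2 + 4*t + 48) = (t - 3)/(t^2 - 4*t - 12)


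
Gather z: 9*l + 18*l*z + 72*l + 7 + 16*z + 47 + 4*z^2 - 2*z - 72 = 81*l + 4*z^2 + z*(18*l + 14) - 18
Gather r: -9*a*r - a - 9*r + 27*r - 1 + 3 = -a + r*(18 - 9*a) + 2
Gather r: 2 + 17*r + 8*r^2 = 8*r^2 + 17*r + 2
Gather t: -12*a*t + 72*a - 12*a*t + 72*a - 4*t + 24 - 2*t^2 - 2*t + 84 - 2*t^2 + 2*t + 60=144*a - 4*t^2 + t*(-24*a - 4) + 168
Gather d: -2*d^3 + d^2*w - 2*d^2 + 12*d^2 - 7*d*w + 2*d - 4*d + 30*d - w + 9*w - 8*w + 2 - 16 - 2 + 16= -2*d^3 + d^2*(w + 10) + d*(28 - 7*w)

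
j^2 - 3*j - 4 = (j - 4)*(j + 1)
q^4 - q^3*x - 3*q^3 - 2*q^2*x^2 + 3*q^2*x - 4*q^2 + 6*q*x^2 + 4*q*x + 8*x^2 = (q - 4)*(q + 1)*(q - 2*x)*(q + x)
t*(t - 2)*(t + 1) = t^3 - t^2 - 2*t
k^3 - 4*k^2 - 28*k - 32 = (k - 8)*(k + 2)^2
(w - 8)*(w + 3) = w^2 - 5*w - 24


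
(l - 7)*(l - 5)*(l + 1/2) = l^3 - 23*l^2/2 + 29*l + 35/2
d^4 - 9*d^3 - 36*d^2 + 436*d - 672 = (d - 8)*(d - 6)*(d - 2)*(d + 7)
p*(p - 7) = p^2 - 7*p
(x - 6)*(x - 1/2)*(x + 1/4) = x^3 - 25*x^2/4 + 11*x/8 + 3/4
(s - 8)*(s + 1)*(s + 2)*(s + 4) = s^4 - s^3 - 42*s^2 - 104*s - 64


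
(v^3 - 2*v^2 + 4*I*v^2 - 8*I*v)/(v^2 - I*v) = (v^2 + v*(-2 + 4*I) - 8*I)/(v - I)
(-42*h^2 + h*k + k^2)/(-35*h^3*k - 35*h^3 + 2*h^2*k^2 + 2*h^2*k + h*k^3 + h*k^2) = (6*h - k)/(h*(5*h*k + 5*h - k^2 - k))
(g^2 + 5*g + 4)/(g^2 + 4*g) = (g + 1)/g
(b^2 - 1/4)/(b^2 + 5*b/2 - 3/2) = (b + 1/2)/(b + 3)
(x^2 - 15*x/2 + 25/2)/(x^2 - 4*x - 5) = (x - 5/2)/(x + 1)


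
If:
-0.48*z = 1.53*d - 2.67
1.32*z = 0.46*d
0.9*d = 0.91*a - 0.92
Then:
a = 2.57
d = 1.57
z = 0.55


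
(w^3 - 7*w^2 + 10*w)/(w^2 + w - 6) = w*(w - 5)/(w + 3)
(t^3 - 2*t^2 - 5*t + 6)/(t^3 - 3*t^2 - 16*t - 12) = (t^2 - 4*t + 3)/(t^2 - 5*t - 6)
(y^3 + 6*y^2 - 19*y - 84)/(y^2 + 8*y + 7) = (y^2 - y - 12)/(y + 1)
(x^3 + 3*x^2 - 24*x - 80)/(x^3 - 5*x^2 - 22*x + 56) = (x^2 - x - 20)/(x^2 - 9*x + 14)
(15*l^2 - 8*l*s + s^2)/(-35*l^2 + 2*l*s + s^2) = (-3*l + s)/(7*l + s)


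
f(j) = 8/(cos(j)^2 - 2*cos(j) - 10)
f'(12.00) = 0.01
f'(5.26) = 0.06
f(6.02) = -0.73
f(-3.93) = -0.99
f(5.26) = -0.74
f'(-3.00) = 0.09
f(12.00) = -0.73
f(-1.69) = -0.82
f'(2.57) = -0.28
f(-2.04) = -0.90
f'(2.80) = -0.20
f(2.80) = -1.11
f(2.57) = -1.05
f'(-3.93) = -0.30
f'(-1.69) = 0.19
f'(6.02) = 0.00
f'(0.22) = -0.00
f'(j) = 8*(2*sin(j)*cos(j) - 2*sin(j))/(cos(j)^2 - 2*cos(j) - 10)^2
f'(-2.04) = 0.26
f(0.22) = -0.73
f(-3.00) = -1.14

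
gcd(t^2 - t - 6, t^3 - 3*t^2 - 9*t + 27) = t - 3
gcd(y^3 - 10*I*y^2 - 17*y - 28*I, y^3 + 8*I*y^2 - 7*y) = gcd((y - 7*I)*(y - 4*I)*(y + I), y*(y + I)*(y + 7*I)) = y + I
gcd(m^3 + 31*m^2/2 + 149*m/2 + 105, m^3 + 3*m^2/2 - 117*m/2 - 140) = m^2 + 19*m/2 + 35/2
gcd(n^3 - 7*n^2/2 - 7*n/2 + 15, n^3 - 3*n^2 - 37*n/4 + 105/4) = n - 5/2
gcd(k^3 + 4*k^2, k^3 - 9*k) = k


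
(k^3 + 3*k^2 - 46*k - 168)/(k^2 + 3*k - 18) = (k^2 - 3*k - 28)/(k - 3)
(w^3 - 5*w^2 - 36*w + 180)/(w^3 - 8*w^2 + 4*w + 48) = (w^2 + w - 30)/(w^2 - 2*w - 8)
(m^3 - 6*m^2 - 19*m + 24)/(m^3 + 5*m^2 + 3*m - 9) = (m - 8)/(m + 3)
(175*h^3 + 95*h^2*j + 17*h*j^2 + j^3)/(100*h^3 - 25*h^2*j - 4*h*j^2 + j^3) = (35*h^2 + 12*h*j + j^2)/(20*h^2 - 9*h*j + j^2)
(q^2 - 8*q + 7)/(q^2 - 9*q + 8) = (q - 7)/(q - 8)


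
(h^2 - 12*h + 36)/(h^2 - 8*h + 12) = (h - 6)/(h - 2)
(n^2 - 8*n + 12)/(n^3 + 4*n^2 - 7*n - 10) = (n - 6)/(n^2 + 6*n + 5)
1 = 1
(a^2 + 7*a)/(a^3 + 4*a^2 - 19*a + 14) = a/(a^2 - 3*a + 2)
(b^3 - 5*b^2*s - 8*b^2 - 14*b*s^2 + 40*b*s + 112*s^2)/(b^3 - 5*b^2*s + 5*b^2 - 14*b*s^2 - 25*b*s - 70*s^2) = (b - 8)/(b + 5)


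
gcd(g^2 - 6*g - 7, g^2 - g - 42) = g - 7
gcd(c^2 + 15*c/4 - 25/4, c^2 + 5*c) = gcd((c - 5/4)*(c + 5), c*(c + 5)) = c + 5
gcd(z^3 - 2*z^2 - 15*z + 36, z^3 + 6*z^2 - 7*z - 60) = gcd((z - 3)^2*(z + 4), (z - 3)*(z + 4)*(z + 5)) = z^2 + z - 12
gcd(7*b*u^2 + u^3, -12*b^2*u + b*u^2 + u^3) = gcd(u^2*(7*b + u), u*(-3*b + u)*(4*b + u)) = u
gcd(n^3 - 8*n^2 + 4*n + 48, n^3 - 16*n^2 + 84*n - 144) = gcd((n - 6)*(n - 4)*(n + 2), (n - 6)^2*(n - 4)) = n^2 - 10*n + 24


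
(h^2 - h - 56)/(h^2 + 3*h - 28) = (h - 8)/(h - 4)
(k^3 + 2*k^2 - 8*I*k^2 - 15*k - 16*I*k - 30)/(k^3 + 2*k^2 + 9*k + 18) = (k - 5*I)/(k + 3*I)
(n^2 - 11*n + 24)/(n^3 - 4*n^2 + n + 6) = (n - 8)/(n^2 - n - 2)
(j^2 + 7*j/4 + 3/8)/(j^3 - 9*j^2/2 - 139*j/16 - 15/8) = 2*(2*j + 3)/(4*j^2 - 19*j - 30)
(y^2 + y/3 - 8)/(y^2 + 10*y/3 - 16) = (y + 3)/(y + 6)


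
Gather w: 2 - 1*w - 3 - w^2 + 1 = -w^2 - w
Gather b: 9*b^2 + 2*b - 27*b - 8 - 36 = 9*b^2 - 25*b - 44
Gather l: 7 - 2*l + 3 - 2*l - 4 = 6 - 4*l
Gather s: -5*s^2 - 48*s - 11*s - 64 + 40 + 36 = -5*s^2 - 59*s + 12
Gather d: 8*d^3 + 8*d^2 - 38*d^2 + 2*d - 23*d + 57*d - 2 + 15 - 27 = 8*d^3 - 30*d^2 + 36*d - 14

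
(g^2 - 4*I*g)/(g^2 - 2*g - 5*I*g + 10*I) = g*(g - 4*I)/(g^2 - 2*g - 5*I*g + 10*I)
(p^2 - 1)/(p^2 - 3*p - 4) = (p - 1)/(p - 4)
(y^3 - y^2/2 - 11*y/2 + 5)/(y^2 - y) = y + 1/2 - 5/y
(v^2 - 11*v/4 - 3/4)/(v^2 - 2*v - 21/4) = (-4*v^2 + 11*v + 3)/(-4*v^2 + 8*v + 21)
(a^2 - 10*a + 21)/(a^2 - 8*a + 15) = (a - 7)/(a - 5)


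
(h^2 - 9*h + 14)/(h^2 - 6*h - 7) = (h - 2)/(h + 1)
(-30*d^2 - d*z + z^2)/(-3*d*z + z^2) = (30*d^2 + d*z - z^2)/(z*(3*d - z))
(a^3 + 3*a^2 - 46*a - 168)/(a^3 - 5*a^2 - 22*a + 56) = (a + 6)/(a - 2)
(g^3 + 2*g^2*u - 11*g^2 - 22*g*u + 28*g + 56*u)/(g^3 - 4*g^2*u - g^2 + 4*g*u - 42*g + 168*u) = (-g^2 - 2*g*u + 4*g + 8*u)/(-g^2 + 4*g*u - 6*g + 24*u)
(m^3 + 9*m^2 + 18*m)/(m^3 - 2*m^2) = (m^2 + 9*m + 18)/(m*(m - 2))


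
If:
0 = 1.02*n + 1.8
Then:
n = -1.76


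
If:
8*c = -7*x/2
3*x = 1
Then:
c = -7/48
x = 1/3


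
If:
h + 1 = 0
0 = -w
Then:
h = -1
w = 0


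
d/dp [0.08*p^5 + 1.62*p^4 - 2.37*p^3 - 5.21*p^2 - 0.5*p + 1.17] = 0.4*p^4 + 6.48*p^3 - 7.11*p^2 - 10.42*p - 0.5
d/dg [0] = 0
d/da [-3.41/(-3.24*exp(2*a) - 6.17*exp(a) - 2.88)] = (-22.0968*exp(a) - 21.0397)*exp(a)/(3.24*exp(2*a) + 6.17*exp(a) + 2.88)^2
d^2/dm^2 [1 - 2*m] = 0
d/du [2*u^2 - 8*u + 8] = 4*u - 8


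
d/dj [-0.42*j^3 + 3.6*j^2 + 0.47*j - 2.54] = -1.26*j^2 + 7.2*j + 0.47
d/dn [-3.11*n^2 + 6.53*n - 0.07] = 6.53 - 6.22*n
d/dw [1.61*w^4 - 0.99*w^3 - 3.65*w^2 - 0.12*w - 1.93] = 6.44*w^3 - 2.97*w^2 - 7.3*w - 0.12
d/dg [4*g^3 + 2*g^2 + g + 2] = 12*g^2 + 4*g + 1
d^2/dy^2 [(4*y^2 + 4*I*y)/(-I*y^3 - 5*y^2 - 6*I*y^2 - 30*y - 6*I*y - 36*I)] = 8*(I*y^3 - 108*y - 216 + 216*I)/(y^6 + 18*y^5*(1 - I) - 324*I*y^4 - 1728*y^3*(1 + I) - 11664*y^2 + 23328*y*(-1 + I) + 46656*I)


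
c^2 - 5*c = c*(c - 5)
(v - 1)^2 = v^2 - 2*v + 1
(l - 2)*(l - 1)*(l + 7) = l^3 + 4*l^2 - 19*l + 14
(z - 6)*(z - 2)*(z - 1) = z^3 - 9*z^2 + 20*z - 12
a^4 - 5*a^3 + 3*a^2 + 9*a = a*(a - 3)^2*(a + 1)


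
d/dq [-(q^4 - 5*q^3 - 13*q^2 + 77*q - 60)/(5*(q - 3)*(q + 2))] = 2*(-q^3 - 2*q^2 + 4*q + 29)/(5*(q^2 + 4*q + 4))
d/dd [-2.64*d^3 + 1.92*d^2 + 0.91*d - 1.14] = -7.92*d^2 + 3.84*d + 0.91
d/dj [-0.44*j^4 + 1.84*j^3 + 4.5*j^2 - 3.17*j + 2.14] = -1.76*j^3 + 5.52*j^2 + 9.0*j - 3.17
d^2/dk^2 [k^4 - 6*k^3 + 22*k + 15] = 12*k*(k - 3)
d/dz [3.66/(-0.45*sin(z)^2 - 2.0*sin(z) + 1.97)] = (3.294*sin(z) + 7.32)*cos(z)/(0.45*sin(z)^2 + 2.0*sin(z) - 1.97)^2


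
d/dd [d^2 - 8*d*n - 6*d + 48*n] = 2*d - 8*n - 6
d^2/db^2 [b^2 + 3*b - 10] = 2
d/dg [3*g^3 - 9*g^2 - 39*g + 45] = 9*g^2 - 18*g - 39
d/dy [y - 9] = 1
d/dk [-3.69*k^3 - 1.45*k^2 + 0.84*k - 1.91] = -11.07*k^2 - 2.9*k + 0.84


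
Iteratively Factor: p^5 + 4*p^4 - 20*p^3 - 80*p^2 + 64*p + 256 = (p + 4)*(p^4 - 20*p^2 + 64) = (p + 4)^2*(p^3 - 4*p^2 - 4*p + 16) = (p + 2)*(p + 4)^2*(p^2 - 6*p + 8) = (p - 2)*(p + 2)*(p + 4)^2*(p - 4)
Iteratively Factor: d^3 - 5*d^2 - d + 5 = (d + 1)*(d^2 - 6*d + 5) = (d - 1)*(d + 1)*(d - 5)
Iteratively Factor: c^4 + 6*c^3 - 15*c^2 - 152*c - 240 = (c + 3)*(c^3 + 3*c^2 - 24*c - 80) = (c + 3)*(c + 4)*(c^2 - c - 20) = (c - 5)*(c + 3)*(c + 4)*(c + 4)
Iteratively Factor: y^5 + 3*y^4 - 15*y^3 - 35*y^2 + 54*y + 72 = (y - 2)*(y^4 + 5*y^3 - 5*y^2 - 45*y - 36) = (y - 2)*(y + 1)*(y^3 + 4*y^2 - 9*y - 36) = (y - 2)*(y + 1)*(y + 3)*(y^2 + y - 12) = (y - 3)*(y - 2)*(y + 1)*(y + 3)*(y + 4)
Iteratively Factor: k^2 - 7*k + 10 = (k - 5)*(k - 2)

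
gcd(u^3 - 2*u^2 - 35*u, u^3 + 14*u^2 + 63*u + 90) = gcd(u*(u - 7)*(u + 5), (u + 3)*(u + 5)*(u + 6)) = u + 5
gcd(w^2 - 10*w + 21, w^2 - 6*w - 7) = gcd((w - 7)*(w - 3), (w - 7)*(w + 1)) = w - 7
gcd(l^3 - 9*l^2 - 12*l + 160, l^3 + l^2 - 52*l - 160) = l^2 - 4*l - 32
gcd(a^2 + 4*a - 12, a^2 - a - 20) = 1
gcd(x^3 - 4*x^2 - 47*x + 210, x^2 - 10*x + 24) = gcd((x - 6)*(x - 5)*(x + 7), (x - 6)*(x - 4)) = x - 6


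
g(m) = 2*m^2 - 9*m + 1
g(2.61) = -8.87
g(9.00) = 82.00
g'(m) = 4*m - 9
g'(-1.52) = -15.08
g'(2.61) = 1.44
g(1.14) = -6.66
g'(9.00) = 27.00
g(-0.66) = 7.81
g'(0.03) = -8.88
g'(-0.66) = -11.64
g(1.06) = -6.29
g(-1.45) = 18.26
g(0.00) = 1.00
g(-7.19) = 169.10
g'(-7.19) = -37.76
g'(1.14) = -4.44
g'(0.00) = -9.00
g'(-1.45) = -14.80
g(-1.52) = 19.30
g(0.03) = 0.73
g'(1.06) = -4.76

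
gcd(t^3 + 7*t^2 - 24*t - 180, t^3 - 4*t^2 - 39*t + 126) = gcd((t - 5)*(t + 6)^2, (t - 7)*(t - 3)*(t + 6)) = t + 6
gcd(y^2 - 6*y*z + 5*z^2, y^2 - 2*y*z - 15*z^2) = y - 5*z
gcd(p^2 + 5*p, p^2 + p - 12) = 1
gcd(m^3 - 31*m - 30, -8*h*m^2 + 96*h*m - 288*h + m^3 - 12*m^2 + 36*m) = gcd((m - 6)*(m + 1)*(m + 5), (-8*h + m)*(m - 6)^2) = m - 6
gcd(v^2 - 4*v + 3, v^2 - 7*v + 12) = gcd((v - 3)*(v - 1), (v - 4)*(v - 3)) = v - 3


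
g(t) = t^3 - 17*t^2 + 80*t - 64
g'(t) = 3*t^2 - 34*t + 80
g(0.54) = -25.60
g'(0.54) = 62.51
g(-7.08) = -1837.44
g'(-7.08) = 471.10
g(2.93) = 49.61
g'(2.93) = 6.13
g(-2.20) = -332.93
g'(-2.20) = 169.32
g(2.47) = 44.95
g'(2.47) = 14.32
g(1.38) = 16.65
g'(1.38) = 38.79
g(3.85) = 49.08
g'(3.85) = -6.43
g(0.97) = -1.48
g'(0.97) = 49.84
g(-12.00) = -5200.00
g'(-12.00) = 920.00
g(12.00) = 176.00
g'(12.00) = 104.00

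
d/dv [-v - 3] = -1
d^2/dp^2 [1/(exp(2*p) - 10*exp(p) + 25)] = (4*exp(p) + 10)*exp(p)/(exp(4*p) - 20*exp(3*p) + 150*exp(2*p) - 500*exp(p) + 625)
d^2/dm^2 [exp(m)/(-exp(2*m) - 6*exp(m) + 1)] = (-8*(exp(m) + 3)^2*exp(2*m) + 2*(4*exp(m) + 9)*(exp(2*m) + 6*exp(m) - 1)*exp(m) - (exp(2*m) + 6*exp(m) - 1)^2)*exp(m)/(exp(2*m) + 6*exp(m) - 1)^3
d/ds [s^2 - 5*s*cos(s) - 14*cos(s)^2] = 5*s*sin(s) + 2*s + 14*sin(2*s) - 5*cos(s)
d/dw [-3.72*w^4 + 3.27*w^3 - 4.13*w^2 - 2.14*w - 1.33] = -14.88*w^3 + 9.81*w^2 - 8.26*w - 2.14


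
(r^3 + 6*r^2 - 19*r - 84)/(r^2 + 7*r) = r - 1 - 12/r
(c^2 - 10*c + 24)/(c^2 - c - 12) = (c - 6)/(c + 3)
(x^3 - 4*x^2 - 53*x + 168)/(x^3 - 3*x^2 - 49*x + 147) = (x - 8)/(x - 7)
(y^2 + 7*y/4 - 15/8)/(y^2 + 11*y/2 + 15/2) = (y - 3/4)/(y + 3)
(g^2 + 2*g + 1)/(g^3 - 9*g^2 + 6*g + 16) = (g + 1)/(g^2 - 10*g + 16)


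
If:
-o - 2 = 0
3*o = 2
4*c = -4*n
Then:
No Solution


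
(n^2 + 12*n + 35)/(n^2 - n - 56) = (n + 5)/(n - 8)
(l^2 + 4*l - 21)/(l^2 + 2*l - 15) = (l + 7)/(l + 5)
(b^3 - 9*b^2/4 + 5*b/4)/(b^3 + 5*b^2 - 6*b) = (b - 5/4)/(b + 6)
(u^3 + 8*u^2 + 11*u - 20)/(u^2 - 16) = (u^2 + 4*u - 5)/(u - 4)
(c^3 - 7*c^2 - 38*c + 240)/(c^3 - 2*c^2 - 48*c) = (c - 5)/c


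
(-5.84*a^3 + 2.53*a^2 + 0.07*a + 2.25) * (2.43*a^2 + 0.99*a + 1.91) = -14.1912*a^5 + 0.3663*a^4 - 8.4796*a^3 + 10.3691*a^2 + 2.3612*a + 4.2975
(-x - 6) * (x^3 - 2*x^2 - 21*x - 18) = -x^4 - 4*x^3 + 33*x^2 + 144*x + 108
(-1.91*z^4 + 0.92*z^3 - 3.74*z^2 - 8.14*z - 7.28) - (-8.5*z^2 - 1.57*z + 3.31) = -1.91*z^4 + 0.92*z^3 + 4.76*z^2 - 6.57*z - 10.59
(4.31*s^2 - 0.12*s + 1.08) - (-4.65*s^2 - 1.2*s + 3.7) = 8.96*s^2 + 1.08*s - 2.62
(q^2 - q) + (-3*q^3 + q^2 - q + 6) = -3*q^3 + 2*q^2 - 2*q + 6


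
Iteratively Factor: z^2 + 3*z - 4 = (z - 1)*(z + 4)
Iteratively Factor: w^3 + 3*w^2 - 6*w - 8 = (w - 2)*(w^2 + 5*w + 4) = (w - 2)*(w + 1)*(w + 4)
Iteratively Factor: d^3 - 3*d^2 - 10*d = (d + 2)*(d^2 - 5*d) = d*(d + 2)*(d - 5)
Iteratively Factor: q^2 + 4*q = (q)*(q + 4)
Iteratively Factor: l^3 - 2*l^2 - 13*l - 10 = (l + 1)*(l^2 - 3*l - 10) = (l + 1)*(l + 2)*(l - 5)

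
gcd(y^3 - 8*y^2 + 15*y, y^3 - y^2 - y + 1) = 1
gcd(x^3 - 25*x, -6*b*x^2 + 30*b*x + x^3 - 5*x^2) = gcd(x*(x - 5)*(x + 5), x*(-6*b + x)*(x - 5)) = x^2 - 5*x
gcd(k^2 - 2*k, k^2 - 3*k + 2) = k - 2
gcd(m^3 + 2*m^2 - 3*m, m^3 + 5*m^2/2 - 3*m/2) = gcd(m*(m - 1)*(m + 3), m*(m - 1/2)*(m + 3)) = m^2 + 3*m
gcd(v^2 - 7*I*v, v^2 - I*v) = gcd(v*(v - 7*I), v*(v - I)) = v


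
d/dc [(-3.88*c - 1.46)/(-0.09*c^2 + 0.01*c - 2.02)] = (-0.3492*c^2 - 0.2628*c + 7.8522)/(0.0081*c^4 - 0.0018*c^3 + 0.3637*c^2 - 0.0404*c + 4.0804)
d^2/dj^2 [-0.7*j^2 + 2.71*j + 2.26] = -1.40000000000000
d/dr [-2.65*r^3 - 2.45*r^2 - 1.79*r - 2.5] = -7.95*r^2 - 4.9*r - 1.79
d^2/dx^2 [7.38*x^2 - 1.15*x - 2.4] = 14.7600000000000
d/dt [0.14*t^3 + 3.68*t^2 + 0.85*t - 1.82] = 0.42*t^2 + 7.36*t + 0.85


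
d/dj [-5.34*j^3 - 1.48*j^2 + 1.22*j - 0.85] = -16.02*j^2 - 2.96*j + 1.22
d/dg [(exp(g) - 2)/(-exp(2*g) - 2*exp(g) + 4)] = (exp(g) - 4)*exp(2*g)/(exp(4*g) + 4*exp(3*g) - 4*exp(2*g) - 16*exp(g) + 16)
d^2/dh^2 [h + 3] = 0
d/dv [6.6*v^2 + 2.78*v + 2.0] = 13.2*v + 2.78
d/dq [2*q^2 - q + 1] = 4*q - 1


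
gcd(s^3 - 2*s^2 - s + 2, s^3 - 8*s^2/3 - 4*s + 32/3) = s - 2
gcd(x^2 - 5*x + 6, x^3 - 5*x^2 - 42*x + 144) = x - 3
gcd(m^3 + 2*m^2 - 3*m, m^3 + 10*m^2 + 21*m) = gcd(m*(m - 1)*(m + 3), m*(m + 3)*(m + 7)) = m^2 + 3*m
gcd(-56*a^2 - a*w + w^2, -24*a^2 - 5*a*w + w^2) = -8*a + w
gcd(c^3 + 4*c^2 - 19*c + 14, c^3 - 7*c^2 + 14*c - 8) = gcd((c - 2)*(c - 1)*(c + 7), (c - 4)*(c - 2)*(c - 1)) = c^2 - 3*c + 2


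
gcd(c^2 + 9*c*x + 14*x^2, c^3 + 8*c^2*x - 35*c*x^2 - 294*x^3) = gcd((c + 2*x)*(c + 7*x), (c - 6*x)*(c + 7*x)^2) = c + 7*x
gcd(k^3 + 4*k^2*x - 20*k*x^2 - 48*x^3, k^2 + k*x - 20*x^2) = -k + 4*x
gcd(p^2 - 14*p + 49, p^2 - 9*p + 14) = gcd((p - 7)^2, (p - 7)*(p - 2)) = p - 7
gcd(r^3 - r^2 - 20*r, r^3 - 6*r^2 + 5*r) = r^2 - 5*r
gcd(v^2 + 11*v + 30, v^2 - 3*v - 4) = 1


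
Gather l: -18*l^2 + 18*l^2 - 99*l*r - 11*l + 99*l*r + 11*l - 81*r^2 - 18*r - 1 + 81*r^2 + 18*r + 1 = 0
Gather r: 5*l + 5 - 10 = 5*l - 5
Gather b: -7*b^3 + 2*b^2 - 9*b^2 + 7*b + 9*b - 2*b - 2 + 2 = -7*b^3 - 7*b^2 + 14*b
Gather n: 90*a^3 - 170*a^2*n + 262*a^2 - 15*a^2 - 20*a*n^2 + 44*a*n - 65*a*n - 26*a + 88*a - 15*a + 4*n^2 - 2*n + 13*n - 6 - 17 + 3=90*a^3 + 247*a^2 + 47*a + n^2*(4 - 20*a) + n*(-170*a^2 - 21*a + 11) - 20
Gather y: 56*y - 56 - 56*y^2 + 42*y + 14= -56*y^2 + 98*y - 42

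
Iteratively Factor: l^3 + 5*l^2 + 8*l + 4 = (l + 2)*(l^2 + 3*l + 2) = (l + 2)^2*(l + 1)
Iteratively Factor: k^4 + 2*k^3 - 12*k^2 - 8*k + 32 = (k + 2)*(k^3 - 12*k + 16) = (k + 2)*(k + 4)*(k^2 - 4*k + 4) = (k - 2)*(k + 2)*(k + 4)*(k - 2)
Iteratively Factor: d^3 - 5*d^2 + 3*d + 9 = (d - 3)*(d^2 - 2*d - 3) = (d - 3)*(d + 1)*(d - 3)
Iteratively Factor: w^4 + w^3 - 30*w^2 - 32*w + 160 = (w + 4)*(w^3 - 3*w^2 - 18*w + 40) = (w + 4)^2*(w^2 - 7*w + 10) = (w - 2)*(w + 4)^2*(w - 5)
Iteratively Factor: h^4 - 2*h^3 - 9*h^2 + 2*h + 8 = (h + 2)*(h^3 - 4*h^2 - h + 4) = (h - 1)*(h + 2)*(h^2 - 3*h - 4) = (h - 4)*(h - 1)*(h + 2)*(h + 1)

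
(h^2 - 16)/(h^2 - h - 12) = (h + 4)/(h + 3)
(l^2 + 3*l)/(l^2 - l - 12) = l/(l - 4)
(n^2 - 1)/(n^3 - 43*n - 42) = (n - 1)/(n^2 - n - 42)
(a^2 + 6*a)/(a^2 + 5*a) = (a + 6)/(a + 5)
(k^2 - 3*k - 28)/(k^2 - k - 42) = (k + 4)/(k + 6)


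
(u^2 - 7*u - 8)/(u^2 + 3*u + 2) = (u - 8)/(u + 2)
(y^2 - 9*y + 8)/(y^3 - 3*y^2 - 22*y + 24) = (y - 8)/(y^2 - 2*y - 24)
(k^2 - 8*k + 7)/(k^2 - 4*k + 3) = (k - 7)/(k - 3)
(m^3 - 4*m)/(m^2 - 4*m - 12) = m*(m - 2)/(m - 6)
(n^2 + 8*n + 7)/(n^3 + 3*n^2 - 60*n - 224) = (n + 1)/(n^2 - 4*n - 32)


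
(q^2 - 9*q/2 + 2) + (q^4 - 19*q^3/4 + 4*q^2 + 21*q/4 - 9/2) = q^4 - 19*q^3/4 + 5*q^2 + 3*q/4 - 5/2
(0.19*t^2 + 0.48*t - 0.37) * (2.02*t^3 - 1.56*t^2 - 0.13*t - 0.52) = 0.3838*t^5 + 0.6732*t^4 - 1.5209*t^3 + 0.416*t^2 - 0.2015*t + 0.1924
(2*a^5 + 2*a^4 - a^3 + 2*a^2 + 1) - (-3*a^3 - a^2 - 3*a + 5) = 2*a^5 + 2*a^4 + 2*a^3 + 3*a^2 + 3*a - 4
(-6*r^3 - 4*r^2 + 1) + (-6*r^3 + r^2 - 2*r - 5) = -12*r^3 - 3*r^2 - 2*r - 4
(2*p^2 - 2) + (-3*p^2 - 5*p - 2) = -p^2 - 5*p - 4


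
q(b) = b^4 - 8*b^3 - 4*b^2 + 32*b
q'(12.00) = 3392.00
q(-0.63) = -19.59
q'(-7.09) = -2543.32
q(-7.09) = 4950.14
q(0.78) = 19.10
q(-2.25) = 24.50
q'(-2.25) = -117.06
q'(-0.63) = 26.51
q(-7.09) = 4950.14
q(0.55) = 15.15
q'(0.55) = 21.01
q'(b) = 4*b^3 - 24*b^2 - 8*b + 32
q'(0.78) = 13.06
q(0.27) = 8.20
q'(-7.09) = -2543.32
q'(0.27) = 28.17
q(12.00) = 6720.00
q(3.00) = -75.00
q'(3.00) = -100.00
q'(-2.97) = -260.73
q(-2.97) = 157.07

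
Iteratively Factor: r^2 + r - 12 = (r + 4)*(r - 3)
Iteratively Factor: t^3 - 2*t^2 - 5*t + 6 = (t + 2)*(t^2 - 4*t + 3) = (t - 3)*(t + 2)*(t - 1)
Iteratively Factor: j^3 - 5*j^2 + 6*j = (j - 3)*(j^2 - 2*j) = (j - 3)*(j - 2)*(j)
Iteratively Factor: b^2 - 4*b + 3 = (b - 1)*(b - 3)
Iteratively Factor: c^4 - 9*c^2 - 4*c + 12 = (c + 2)*(c^3 - 2*c^2 - 5*c + 6) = (c - 1)*(c + 2)*(c^2 - c - 6) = (c - 3)*(c - 1)*(c + 2)*(c + 2)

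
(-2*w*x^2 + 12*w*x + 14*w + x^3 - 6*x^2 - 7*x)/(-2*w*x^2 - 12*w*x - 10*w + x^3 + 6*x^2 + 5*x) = (x - 7)/(x + 5)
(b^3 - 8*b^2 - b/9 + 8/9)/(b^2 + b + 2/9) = (3*b^2 - 25*b + 8)/(3*b + 2)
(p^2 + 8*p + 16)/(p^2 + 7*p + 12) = (p + 4)/(p + 3)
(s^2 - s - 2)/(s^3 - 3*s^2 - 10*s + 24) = (s + 1)/(s^2 - s - 12)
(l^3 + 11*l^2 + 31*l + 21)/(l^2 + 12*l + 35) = (l^2 + 4*l + 3)/(l + 5)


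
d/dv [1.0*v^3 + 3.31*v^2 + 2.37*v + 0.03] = 3.0*v^2 + 6.62*v + 2.37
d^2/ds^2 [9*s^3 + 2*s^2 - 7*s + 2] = 54*s + 4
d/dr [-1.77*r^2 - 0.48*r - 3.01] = -3.54*r - 0.48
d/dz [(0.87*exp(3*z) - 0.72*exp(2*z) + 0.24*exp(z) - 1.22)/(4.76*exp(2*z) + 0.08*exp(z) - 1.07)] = (4.1412*exp(4*z) + 0.1392*exp(3*z) - 3.9927*exp(2*z) + 13.1552*exp(z) - 0.1592)*exp(z)/(22.6576*exp(4*z) + 0.7616*exp(3*z) - 10.18*exp(2*z) - 0.1712*exp(z) + 1.1449)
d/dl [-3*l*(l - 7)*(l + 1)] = -9*l^2 + 36*l + 21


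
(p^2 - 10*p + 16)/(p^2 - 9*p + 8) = (p - 2)/(p - 1)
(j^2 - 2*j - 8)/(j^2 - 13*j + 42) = (j^2 - 2*j - 8)/(j^2 - 13*j + 42)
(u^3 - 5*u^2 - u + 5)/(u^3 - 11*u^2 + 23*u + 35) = (u - 1)/(u - 7)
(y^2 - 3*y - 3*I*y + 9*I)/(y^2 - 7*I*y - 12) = (y - 3)/(y - 4*I)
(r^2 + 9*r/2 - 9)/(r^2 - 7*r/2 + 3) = (r + 6)/(r - 2)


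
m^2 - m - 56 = (m - 8)*(m + 7)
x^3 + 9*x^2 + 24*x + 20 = (x + 2)^2*(x + 5)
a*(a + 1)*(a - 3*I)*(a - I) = a^4 + a^3 - 4*I*a^3 - 3*a^2 - 4*I*a^2 - 3*a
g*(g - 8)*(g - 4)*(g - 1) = g^4 - 13*g^3 + 44*g^2 - 32*g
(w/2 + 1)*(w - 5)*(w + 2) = w^3/2 - w^2/2 - 8*w - 10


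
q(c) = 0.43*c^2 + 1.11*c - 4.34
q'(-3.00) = -1.47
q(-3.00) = -3.80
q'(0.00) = 1.11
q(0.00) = -4.34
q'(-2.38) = -0.94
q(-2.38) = -4.55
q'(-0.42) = 0.75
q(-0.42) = -4.73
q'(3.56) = 4.17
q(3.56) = 5.06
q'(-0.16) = 0.97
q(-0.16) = -4.51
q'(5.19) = 5.57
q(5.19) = 13.00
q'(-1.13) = 0.14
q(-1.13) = -5.05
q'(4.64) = 5.10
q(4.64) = 10.07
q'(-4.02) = -2.35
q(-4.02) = -1.85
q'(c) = 0.86*c + 1.11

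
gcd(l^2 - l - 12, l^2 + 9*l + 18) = l + 3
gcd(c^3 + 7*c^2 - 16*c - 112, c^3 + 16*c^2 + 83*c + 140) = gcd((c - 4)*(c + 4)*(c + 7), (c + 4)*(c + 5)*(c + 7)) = c^2 + 11*c + 28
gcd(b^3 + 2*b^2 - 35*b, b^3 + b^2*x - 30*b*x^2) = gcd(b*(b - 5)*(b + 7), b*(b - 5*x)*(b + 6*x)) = b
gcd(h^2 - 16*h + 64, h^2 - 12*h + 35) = 1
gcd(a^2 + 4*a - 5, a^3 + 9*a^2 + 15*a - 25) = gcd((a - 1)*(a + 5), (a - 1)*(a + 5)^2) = a^2 + 4*a - 5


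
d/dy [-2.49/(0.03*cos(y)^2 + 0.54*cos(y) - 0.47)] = -(0.1494*cos(y) + 1.3446)*sin(y)/(0.03*cos(y)^2 + 0.54*cos(y) - 0.47)^2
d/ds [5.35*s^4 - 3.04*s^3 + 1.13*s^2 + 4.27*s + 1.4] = 21.4*s^3 - 9.12*s^2 + 2.26*s + 4.27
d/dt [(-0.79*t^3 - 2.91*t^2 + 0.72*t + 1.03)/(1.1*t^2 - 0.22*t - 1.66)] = (-0.869*t^4 + 0.3476*t^3 + 3.7824*t^2 + 7.3952*t - 0.9686)/(1.21*t^4 - 0.484*t^3 - 3.6036*t^2 + 0.7304*t + 2.7556)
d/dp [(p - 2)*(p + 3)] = 2*p + 1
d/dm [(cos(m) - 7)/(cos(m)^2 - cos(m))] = (sin(m) + 7*sin(m)/cos(m)^2 - 14*tan(m))/(cos(m) - 1)^2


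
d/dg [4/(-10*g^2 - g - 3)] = 4*(20*g + 1)/(10*g^2 + g + 3)^2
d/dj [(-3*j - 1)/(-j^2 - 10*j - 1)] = (3*j^2 + 30*j - 2*(j + 5)*(3*j + 1) + 3)/(j^2 + 10*j + 1)^2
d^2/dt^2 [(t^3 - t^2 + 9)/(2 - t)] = 2*(-t^3 + 6*t^2 - 12*t - 5)/(t^3 - 6*t^2 + 12*t - 8)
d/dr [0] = 0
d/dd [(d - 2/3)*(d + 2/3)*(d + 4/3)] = 3*d^2 + 8*d/3 - 4/9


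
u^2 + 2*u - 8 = (u - 2)*(u + 4)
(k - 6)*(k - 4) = k^2 - 10*k + 24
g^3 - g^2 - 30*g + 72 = (g - 4)*(g - 3)*(g + 6)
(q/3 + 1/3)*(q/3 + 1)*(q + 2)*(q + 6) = q^4/9 + 4*q^3/3 + 47*q^2/9 + 8*q + 4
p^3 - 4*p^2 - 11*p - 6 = (p - 6)*(p + 1)^2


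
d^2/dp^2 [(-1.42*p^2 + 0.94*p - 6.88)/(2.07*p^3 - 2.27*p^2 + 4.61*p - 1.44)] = (-12.169116*p^6 + 24.166836*p^5 - 298.959336*p^4 + 420.024036*p^3 - 545.160768*p^2 + 290.49936*p - 240.85904)/(8.869743*p^9 - 29.180169*p^8 + 91.259676*p^7 - 160.179425*p^6 + 243.838644*p^5 - 249.436257*p^4 + 201.264245*p^3 - 105.930288*p^2 + 28.677888*p - 2.985984)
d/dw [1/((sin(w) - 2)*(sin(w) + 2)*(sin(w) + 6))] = (-3*sin(w)^2 - 12*sin(w) + 4)*cos(w)/((sin(w) - 2)^2*(sin(w) + 2)^2*(sin(w) + 6)^2)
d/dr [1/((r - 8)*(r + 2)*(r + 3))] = (-(r - 8)*(r + 2) - (r - 8)*(r + 3) - (r + 2)*(r + 3))/((r - 8)^2*(r + 2)^2*(r + 3)^2)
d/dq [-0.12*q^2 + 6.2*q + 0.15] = 6.2 - 0.24*q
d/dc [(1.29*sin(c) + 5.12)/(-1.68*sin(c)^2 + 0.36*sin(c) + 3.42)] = (2.1672*sin(c)^2 + 17.2032*sin(c) + 2.5686)*cos(c)/(2.8224*sin(c)^4 - 1.2096*sin(c)^3 - 11.3616*sin(c)^2 + 2.4624*sin(c) + 11.6964)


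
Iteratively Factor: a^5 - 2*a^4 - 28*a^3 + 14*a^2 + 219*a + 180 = (a - 4)*(a^4 + 2*a^3 - 20*a^2 - 66*a - 45) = (a - 4)*(a + 1)*(a^3 + a^2 - 21*a - 45) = (a - 5)*(a - 4)*(a + 1)*(a^2 + 6*a + 9) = (a - 5)*(a - 4)*(a + 1)*(a + 3)*(a + 3)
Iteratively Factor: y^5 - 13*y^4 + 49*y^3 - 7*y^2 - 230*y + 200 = (y + 2)*(y^4 - 15*y^3 + 79*y^2 - 165*y + 100) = (y - 5)*(y + 2)*(y^3 - 10*y^2 + 29*y - 20) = (y - 5)^2*(y + 2)*(y^2 - 5*y + 4) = (y - 5)^2*(y - 1)*(y + 2)*(y - 4)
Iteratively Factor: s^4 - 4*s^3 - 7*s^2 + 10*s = (s + 2)*(s^3 - 6*s^2 + 5*s) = s*(s + 2)*(s^2 - 6*s + 5) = s*(s - 5)*(s + 2)*(s - 1)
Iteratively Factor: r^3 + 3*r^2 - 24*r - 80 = (r + 4)*(r^2 - r - 20) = (r - 5)*(r + 4)*(r + 4)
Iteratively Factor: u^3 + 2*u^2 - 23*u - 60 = (u - 5)*(u^2 + 7*u + 12) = (u - 5)*(u + 3)*(u + 4)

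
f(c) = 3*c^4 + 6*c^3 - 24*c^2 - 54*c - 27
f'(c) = 12*c^3 + 18*c^2 - 48*c - 54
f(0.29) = -44.51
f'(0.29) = -66.11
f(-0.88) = -0.36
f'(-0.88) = -6.00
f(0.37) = -49.91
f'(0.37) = -68.69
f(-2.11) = -16.81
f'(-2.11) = 14.69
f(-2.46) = -18.85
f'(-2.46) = -5.63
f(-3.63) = 86.67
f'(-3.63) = -216.56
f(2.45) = -107.03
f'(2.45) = 112.92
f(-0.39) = -9.88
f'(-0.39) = -33.25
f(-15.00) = 127008.00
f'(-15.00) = -35784.00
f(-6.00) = 2025.00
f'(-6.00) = -1710.00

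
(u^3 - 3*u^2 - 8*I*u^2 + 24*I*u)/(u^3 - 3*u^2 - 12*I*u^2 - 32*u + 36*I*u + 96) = u/(u - 4*I)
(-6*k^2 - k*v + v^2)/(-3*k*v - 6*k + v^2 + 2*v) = (2*k + v)/(v + 2)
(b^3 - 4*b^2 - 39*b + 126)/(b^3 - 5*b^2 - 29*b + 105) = (b + 6)/(b + 5)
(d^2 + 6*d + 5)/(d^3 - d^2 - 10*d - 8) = (d + 5)/(d^2 - 2*d - 8)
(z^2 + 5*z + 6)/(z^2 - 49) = (z^2 + 5*z + 6)/(z^2 - 49)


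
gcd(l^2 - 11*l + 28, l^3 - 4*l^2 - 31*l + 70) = l - 7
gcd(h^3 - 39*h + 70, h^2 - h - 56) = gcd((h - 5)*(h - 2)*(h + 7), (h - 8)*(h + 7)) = h + 7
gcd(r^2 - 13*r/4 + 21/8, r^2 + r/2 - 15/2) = 1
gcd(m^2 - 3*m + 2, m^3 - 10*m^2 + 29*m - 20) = m - 1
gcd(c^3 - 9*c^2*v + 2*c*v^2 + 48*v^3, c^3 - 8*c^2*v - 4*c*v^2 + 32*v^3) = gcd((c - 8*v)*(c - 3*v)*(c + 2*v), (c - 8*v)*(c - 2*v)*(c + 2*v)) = -c^2 + 6*c*v + 16*v^2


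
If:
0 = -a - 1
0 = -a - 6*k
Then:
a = -1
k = 1/6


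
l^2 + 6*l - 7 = (l - 1)*(l + 7)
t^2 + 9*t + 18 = (t + 3)*(t + 6)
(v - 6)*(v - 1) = v^2 - 7*v + 6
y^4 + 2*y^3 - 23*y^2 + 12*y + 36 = (y - 3)*(y - 2)*(y + 1)*(y + 6)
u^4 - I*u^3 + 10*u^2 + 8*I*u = u*(u - 4*I)*(u + I)*(u + 2*I)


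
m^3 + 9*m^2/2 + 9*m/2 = m*(m + 3/2)*(m + 3)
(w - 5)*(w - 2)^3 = w^4 - 11*w^3 + 42*w^2 - 68*w + 40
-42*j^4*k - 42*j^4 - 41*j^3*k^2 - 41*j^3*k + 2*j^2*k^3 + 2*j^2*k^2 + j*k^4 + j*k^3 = (-6*j + k)*(j + k)*(7*j + k)*(j*k + j)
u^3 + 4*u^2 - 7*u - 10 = (u - 2)*(u + 1)*(u + 5)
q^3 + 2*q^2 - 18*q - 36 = (q + 2)*(q - 3*sqrt(2))*(q + 3*sqrt(2))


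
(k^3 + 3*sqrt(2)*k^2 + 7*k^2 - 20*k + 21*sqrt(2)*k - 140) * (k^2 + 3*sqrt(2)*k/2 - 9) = k^5 + 9*sqrt(2)*k^4/2 + 7*k^4 - 20*k^3 + 63*sqrt(2)*k^3/2 - 140*k^2 - 57*sqrt(2)*k^2 - 399*sqrt(2)*k + 180*k + 1260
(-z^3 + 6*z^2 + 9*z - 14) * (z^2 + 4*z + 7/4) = -z^5 + 2*z^4 + 125*z^3/4 + 65*z^2/2 - 161*z/4 - 49/2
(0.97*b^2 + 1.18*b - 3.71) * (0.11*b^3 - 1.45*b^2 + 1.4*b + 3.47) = 0.1067*b^5 - 1.2767*b^4 - 0.7611*b^3 + 10.3974*b^2 - 1.0994*b - 12.8737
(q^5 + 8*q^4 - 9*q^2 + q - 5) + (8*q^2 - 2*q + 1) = q^5 + 8*q^4 - q^2 - q - 4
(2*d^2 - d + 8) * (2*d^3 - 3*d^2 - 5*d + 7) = 4*d^5 - 8*d^4 + 9*d^3 - 5*d^2 - 47*d + 56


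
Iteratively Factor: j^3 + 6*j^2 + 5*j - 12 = (j + 4)*(j^2 + 2*j - 3) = (j - 1)*(j + 4)*(j + 3)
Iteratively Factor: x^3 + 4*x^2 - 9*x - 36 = (x - 3)*(x^2 + 7*x + 12) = (x - 3)*(x + 3)*(x + 4)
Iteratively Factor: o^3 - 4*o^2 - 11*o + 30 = (o + 3)*(o^2 - 7*o + 10) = (o - 5)*(o + 3)*(o - 2)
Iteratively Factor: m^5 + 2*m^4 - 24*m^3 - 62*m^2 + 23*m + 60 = (m + 3)*(m^4 - m^3 - 21*m^2 + m + 20) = (m - 5)*(m + 3)*(m^3 + 4*m^2 - m - 4) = (m - 5)*(m + 3)*(m + 4)*(m^2 - 1) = (m - 5)*(m - 1)*(m + 3)*(m + 4)*(m + 1)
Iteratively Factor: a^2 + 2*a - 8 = (a + 4)*(a - 2)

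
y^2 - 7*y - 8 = (y - 8)*(y + 1)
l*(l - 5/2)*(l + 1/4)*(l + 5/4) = l^4 - l^3 - 55*l^2/16 - 25*l/32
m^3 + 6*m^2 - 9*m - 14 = (m - 2)*(m + 1)*(m + 7)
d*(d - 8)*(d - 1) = d^3 - 9*d^2 + 8*d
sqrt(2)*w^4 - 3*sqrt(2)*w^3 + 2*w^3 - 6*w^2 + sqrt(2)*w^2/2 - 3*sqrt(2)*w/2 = w*(w - 3)*(w + sqrt(2)/2)*(sqrt(2)*w + 1)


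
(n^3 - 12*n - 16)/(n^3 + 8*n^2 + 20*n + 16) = (n - 4)/(n + 4)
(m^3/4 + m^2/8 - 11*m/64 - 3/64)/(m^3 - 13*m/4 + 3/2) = (16*m^3 + 8*m^2 - 11*m - 3)/(16*(4*m^3 - 13*m + 6))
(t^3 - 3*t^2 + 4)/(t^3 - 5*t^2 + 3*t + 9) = (t^2 - 4*t + 4)/(t^2 - 6*t + 9)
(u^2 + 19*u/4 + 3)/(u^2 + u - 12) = (u + 3/4)/(u - 3)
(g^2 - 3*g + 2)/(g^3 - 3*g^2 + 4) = (g - 1)/(g^2 - g - 2)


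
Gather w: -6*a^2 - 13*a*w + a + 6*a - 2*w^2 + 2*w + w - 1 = -6*a^2 + 7*a - 2*w^2 + w*(3 - 13*a) - 1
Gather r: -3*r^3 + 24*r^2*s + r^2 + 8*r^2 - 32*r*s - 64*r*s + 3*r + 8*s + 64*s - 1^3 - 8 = -3*r^3 + r^2*(24*s + 9) + r*(3 - 96*s) + 72*s - 9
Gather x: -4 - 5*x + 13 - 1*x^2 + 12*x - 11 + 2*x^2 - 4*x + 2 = x^2 + 3*x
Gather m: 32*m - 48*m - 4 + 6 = 2 - 16*m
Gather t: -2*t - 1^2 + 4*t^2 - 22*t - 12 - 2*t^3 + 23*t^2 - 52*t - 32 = -2*t^3 + 27*t^2 - 76*t - 45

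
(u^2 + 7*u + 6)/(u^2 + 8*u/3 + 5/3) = 3*(u + 6)/(3*u + 5)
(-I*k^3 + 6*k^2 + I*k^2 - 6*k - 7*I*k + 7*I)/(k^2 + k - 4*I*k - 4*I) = (-I*k^3 + k^2*(6 + I) - k*(6 + 7*I) + 7*I)/(k^2 + k*(1 - 4*I) - 4*I)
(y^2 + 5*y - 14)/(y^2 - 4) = (y + 7)/(y + 2)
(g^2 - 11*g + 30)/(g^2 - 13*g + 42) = (g - 5)/(g - 7)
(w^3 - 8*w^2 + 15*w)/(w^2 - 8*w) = (w^2 - 8*w + 15)/(w - 8)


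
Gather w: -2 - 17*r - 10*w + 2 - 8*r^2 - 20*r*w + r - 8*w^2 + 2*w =-8*r^2 - 16*r - 8*w^2 + w*(-20*r - 8)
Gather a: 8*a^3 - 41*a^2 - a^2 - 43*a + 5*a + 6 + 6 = 8*a^3 - 42*a^2 - 38*a + 12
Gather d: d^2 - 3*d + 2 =d^2 - 3*d + 2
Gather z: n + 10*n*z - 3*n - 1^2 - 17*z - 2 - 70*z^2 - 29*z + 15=-2*n - 70*z^2 + z*(10*n - 46) + 12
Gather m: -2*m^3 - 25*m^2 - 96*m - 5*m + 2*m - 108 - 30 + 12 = -2*m^3 - 25*m^2 - 99*m - 126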